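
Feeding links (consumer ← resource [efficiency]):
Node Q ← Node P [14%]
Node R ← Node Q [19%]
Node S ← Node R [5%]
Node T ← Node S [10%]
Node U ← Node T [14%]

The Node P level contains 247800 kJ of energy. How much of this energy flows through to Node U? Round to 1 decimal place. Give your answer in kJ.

4.6 kJ

Node Q: 247800 × 0.14 = 34692 kJ
Node R: 34692 × 0.19 = 6591.48 kJ
Node S: 6591.48 × 0.05 = 329.574 kJ
Node T: 329.574 × 0.1 = 32.9574 kJ
Node U: 32.9574 × 0.14 = 4.614036 kJ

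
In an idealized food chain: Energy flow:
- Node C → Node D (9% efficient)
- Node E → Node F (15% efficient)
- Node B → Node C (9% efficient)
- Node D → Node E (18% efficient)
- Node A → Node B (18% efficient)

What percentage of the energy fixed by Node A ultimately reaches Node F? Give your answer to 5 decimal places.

Product of link efficiencies: 0.18 × 0.09 × 0.09 × 0.18 × 0.15 = 0.000039366
As a percentage: 0.000039366 × 100 = 0.00394%

0.00394%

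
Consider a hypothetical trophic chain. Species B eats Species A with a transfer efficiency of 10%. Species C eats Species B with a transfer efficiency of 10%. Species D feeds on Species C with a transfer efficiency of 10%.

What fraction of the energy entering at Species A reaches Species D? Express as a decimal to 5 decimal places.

Product of link efficiencies: 0.1 × 0.1 × 0.1 = 0.001

0.00100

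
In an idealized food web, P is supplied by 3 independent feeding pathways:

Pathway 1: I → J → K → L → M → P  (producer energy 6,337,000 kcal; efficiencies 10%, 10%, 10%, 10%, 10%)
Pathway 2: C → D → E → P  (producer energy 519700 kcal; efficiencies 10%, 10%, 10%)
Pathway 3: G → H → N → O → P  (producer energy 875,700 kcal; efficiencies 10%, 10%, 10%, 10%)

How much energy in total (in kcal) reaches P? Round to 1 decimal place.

Pathway 1: 6337000 × 0.1 × 0.1 × 0.1 × 0.1 × 0.1 = 63.37 kcal
Pathway 2: 519700 × 0.1 × 0.1 × 0.1 = 519.7 kcal
Pathway 3: 875700 × 0.1 × 0.1 × 0.1 × 0.1 = 87.57 kcal
Total at P: 63.37 + 519.7 + 87.57 = 670.64 kcal

670.6 kcal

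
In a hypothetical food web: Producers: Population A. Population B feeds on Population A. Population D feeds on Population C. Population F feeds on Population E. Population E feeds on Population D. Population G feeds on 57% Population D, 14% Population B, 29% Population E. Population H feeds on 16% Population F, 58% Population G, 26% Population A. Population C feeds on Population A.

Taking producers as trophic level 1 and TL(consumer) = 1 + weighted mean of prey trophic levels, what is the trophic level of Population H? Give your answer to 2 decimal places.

4.47

Population B: 1 + 1 = 2
Population C: 1 + 1 = 2
Population D: 1 + 2 = 3
Population E: 1 + 3 = 4
Population F: 1 + 4 = 5
Population G: 1 + (0.57×3 + 0.14×2 + 0.29×4) = 4.15
Population H: 1 + (0.16×5 + 0.58×4.15 + 0.26×1) = 4.467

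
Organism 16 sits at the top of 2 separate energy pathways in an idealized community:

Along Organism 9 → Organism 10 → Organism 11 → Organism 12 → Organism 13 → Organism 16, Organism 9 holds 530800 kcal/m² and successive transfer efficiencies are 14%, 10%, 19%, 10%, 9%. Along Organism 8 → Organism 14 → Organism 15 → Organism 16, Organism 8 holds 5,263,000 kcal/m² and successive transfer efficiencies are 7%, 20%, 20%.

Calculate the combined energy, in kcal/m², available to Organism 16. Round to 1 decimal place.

Via Organism 9: 530800 × 0.14 × 0.1 × 0.19 × 0.1 × 0.09 = 12.707352 kcal/m²
Via Organism 8: 5263000 × 0.07 × 0.2 × 0.2 = 14736.4 kcal/m²
Total at Organism 16: 12.707352 + 14736.4 = 14749.107352 kcal/m²

14749.1 kcal/m²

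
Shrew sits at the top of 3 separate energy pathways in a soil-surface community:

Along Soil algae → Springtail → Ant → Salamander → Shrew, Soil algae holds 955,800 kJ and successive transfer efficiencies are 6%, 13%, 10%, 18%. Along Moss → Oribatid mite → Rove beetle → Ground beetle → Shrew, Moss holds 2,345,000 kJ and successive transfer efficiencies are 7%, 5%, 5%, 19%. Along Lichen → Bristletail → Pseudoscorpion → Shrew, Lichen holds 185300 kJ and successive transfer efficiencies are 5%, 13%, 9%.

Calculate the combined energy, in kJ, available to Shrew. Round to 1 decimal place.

Via Soil algae: 955800 × 0.06 × 0.13 × 0.1 × 0.18 = 134.19432 kJ
Via Moss: 2345000 × 0.07 × 0.05 × 0.05 × 0.19 = 77.97125 kJ
Via Lichen: 185300 × 0.05 × 0.13 × 0.09 = 108.4005 kJ
Total at Shrew: 134.19432 + 77.97125 + 108.4005 = 320.56607 kJ

320.6 kJ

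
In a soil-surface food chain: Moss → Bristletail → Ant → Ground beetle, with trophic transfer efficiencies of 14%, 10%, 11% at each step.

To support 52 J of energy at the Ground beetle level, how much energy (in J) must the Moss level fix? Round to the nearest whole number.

Cumulative transfer efficiency: 0.14 × 0.1 × 0.11 = 0.00154
Moss energy = 52 / 0.00154 = 33766 J

33766 J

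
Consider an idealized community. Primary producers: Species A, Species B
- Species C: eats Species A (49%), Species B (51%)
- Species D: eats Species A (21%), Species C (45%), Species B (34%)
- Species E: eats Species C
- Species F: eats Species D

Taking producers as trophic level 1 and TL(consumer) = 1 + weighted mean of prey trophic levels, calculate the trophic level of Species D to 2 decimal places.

Species C: 1 + (0.49×1 + 0.51×1) = 2
Species D: 1 + (0.21×1 + 0.45×2 + 0.34×1) = 2.45
Species E: 1 + 2 = 3
Species F: 1 + 2.45 = 3.45

2.45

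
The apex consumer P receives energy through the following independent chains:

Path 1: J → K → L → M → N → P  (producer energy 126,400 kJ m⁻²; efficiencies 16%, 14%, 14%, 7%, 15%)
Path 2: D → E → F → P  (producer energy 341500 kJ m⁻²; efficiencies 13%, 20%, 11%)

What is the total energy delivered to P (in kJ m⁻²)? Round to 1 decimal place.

Path 1: 126400 × 0.16 × 0.14 × 0.14 × 0.07 × 0.15 = 4.1620992 kJ m⁻²
Path 2: 341500 × 0.13 × 0.2 × 0.11 = 976.69 kJ m⁻²
Total at P: 4.1620992 + 976.69 = 980.8520992 kJ m⁻²

980.9 kJ m⁻²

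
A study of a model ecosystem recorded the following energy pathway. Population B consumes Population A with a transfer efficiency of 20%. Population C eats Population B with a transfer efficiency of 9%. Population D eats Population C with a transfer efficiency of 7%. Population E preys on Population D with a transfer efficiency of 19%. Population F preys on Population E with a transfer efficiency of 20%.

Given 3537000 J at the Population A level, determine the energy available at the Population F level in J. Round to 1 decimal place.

Population B: 3537000 × 0.2 = 707400 J
Population C: 707400 × 0.09 = 63666 J
Population D: 63666 × 0.07 = 4456.62 J
Population E: 4456.62 × 0.19 = 846.7578 J
Population F: 846.7578 × 0.2 = 169.35156 J

169.4 J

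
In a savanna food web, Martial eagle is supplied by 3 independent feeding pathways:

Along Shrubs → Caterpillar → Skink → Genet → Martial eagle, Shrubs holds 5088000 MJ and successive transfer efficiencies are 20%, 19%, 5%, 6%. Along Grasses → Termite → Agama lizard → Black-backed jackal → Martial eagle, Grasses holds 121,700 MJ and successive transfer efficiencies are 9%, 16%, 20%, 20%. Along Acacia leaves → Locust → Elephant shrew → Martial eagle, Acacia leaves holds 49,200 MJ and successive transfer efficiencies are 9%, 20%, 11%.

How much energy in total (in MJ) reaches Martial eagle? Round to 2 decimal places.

747.55 MJ

Via Shrubs: 5088000 × 0.2 × 0.19 × 0.05 × 0.06 = 580.032 MJ
Via Grasses: 121700 × 0.09 × 0.16 × 0.2 × 0.2 = 70.0992 MJ
Via Acacia leaves: 49200 × 0.09 × 0.2 × 0.11 = 97.416 MJ
Total at Martial eagle: 580.032 + 70.0992 + 97.416 = 747.5472 MJ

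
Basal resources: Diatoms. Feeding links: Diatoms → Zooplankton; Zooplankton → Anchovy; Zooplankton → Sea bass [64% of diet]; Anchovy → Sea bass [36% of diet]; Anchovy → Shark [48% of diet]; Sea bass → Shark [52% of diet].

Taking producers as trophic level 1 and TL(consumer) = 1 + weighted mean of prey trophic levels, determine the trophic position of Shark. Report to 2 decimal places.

4.19

Zooplankton: 1 + 1 = 2
Anchovy: 1 + 2 = 3
Sea bass: 1 + (0.64×2 + 0.36×3) = 3.36
Shark: 1 + (0.48×3 + 0.52×3.36) = 4.1872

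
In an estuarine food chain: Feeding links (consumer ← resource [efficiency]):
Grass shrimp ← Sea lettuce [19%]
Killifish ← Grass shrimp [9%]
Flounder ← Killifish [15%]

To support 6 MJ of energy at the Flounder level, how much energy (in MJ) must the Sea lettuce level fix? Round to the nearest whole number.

2339 MJ

Cumulative transfer efficiency: 0.19 × 0.09 × 0.15 = 0.002565
Sea lettuce energy = 6 / 0.002565 = 2339 MJ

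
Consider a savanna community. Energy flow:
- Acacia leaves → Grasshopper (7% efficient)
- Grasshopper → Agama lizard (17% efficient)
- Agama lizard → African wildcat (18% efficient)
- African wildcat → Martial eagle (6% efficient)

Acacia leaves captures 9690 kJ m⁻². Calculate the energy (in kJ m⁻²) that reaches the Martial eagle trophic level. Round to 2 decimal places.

Grasshopper: 9690 × 0.07 = 678.3 kJ m⁻²
Agama lizard: 678.3 × 0.17 = 115.311 kJ m⁻²
African wildcat: 115.311 × 0.18 = 20.75598 kJ m⁻²
Martial eagle: 20.75598 × 0.06 = 1.2453588 kJ m⁻²

1.25 kJ m⁻²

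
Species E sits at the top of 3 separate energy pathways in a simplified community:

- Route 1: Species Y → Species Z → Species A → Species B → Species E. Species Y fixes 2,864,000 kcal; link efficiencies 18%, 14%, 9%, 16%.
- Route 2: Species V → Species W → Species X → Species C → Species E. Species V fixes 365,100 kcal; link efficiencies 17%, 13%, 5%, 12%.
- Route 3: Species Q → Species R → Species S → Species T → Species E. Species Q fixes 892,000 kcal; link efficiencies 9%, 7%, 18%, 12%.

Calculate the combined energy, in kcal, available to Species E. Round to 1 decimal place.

Route 1: 2864000 × 0.18 × 0.14 × 0.09 × 0.16 = 1039.28832 kcal
Route 2: 365100 × 0.17 × 0.13 × 0.05 × 0.12 = 48.41226 kcal
Route 3: 892000 × 0.09 × 0.07 × 0.18 × 0.12 = 121.38336 kcal
Total at Species E: 1039.28832 + 48.41226 + 121.38336 = 1209.08394 kcal

1209.1 kcal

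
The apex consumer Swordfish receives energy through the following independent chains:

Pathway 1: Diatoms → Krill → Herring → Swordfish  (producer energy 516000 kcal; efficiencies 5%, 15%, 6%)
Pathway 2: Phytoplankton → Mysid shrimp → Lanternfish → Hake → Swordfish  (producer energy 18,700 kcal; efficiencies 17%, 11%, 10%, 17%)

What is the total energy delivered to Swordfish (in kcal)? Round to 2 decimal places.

Pathway 1: 516000 × 0.05 × 0.15 × 0.06 = 232.2 kcal
Pathway 2: 18700 × 0.17 × 0.11 × 0.1 × 0.17 = 5.94473 kcal
Total at Swordfish: 232.2 + 5.94473 = 238.14473 kcal

238.14 kcal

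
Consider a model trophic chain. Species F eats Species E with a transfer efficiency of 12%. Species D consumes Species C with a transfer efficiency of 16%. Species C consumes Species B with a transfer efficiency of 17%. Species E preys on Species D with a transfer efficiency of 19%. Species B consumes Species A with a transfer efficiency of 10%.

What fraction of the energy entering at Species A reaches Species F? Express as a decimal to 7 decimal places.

0.0000620

Product of link efficiencies: 0.1 × 0.17 × 0.16 × 0.19 × 0.12 = 0.000062016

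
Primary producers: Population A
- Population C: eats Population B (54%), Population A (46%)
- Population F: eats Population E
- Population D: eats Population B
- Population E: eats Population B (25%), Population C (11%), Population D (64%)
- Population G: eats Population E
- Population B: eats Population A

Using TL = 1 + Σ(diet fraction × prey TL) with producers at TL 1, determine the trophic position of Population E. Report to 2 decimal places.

3.70

Population B: 1 + 1 = 2
Population C: 1 + (0.54×2 + 0.46×1) = 2.54
Population D: 1 + 2 = 3
Population E: 1 + (0.25×2 + 0.11×2.54 + 0.64×3) = 3.6994
Population F: 1 + 3.6994 = 4.6994
Population G: 1 + 3.6994 = 4.6994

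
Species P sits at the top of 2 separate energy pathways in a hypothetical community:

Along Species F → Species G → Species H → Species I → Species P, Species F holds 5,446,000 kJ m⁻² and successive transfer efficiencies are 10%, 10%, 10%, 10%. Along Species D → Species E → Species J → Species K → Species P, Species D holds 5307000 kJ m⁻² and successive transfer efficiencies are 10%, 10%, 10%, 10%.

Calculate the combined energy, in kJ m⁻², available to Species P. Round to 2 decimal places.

Via Species F: 5446000 × 0.1 × 0.1 × 0.1 × 0.1 = 544.6 kJ m⁻²
Via Species D: 5307000 × 0.1 × 0.1 × 0.1 × 0.1 = 530.7 kJ m⁻²
Total at Species P: 544.6 + 530.7 = 1075.3 kJ m⁻²

1075.30 kJ m⁻²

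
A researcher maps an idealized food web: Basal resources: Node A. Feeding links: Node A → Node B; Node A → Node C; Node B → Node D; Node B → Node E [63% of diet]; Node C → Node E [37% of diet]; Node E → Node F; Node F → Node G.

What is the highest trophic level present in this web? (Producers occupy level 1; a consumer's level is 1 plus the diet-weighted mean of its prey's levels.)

Node B: 1 + 1 = 2
Node C: 1 + 1 = 2
Node D: 1 + 2 = 3
Node E: 1 + (0.63×2 + 0.37×2) = 3
Node F: 1 + 3 = 4
Node G: 1 + 4 = 5

5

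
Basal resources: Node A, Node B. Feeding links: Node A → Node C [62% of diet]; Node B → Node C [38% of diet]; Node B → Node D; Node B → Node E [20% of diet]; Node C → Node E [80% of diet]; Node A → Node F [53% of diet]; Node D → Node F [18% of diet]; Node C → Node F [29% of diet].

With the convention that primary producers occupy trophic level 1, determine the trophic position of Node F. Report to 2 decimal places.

Node C: 1 + (0.62×1 + 0.38×1) = 2
Node D: 1 + 1 = 2
Node E: 1 + (0.2×1 + 0.8×2) = 2.8
Node F: 1 + (0.53×1 + 0.18×2 + 0.29×2) = 2.47

2.47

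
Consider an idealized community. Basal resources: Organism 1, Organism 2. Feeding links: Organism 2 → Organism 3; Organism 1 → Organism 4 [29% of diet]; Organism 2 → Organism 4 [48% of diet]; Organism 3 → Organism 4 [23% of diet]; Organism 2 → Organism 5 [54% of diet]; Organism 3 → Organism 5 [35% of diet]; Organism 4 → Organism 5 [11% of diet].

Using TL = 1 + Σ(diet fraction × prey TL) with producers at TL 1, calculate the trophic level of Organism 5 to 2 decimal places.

2.49

Organism 3: 1 + 1 = 2
Organism 4: 1 + (0.29×1 + 0.48×1 + 0.23×2) = 2.23
Organism 5: 1 + (0.54×1 + 0.35×2 + 0.11×2.23) = 2.4853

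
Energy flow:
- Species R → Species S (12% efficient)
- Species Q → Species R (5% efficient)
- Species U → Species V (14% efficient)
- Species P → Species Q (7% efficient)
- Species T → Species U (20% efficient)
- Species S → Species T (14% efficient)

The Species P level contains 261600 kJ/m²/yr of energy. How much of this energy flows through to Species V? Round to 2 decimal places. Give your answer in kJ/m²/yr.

Species Q: 261600 × 0.07 = 18312 kJ/m²/yr
Species R: 18312 × 0.05 = 915.6 kJ/m²/yr
Species S: 915.6 × 0.12 = 109.872 kJ/m²/yr
Species T: 109.872 × 0.14 = 15.38208 kJ/m²/yr
Species U: 15.38208 × 0.2 = 3.076416 kJ/m²/yr
Species V: 3.076416 × 0.14 = 0.43069824 kJ/m²/yr

0.43 kJ/m²/yr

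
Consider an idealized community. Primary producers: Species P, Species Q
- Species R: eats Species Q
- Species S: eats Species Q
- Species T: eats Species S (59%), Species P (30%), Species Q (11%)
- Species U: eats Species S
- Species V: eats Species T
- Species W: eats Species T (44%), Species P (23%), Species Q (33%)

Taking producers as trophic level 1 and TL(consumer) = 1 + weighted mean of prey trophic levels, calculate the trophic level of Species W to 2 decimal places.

Species R: 1 + 1 = 2
Species S: 1 + 1 = 2
Species T: 1 + (0.59×2 + 0.3×1 + 0.11×1) = 2.59
Species U: 1 + 2 = 3
Species V: 1 + 2.59 = 3.59
Species W: 1 + (0.44×2.59 + 0.23×1 + 0.33×1) = 2.6996

2.70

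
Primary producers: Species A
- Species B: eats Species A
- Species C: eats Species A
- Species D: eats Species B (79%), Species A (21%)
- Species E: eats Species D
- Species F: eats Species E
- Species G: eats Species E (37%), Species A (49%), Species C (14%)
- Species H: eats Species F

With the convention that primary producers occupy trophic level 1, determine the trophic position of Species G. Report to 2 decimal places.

Species B: 1 + 1 = 2
Species C: 1 + 1 = 2
Species D: 1 + (0.79×2 + 0.21×1) = 2.79
Species E: 1 + 2.79 = 3.79
Species F: 1 + 3.79 = 4.79
Species G: 1 + (0.37×3.79 + 0.49×1 + 0.14×2) = 3.1723
Species H: 1 + 4.79 = 5.79

3.17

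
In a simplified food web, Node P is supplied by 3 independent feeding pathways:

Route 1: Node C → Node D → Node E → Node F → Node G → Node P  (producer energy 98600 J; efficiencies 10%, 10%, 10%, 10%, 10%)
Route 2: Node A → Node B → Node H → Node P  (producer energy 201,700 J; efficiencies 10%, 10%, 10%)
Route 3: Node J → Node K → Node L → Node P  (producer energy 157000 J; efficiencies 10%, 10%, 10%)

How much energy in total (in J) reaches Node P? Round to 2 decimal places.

359.69 J

Route 1: 98600 × 0.1 × 0.1 × 0.1 × 0.1 × 0.1 = 0.986 J
Route 2: 201700 × 0.1 × 0.1 × 0.1 = 201.7 J
Route 3: 157000 × 0.1 × 0.1 × 0.1 = 157 J
Total at Node P: 0.986 + 201.7 + 157 = 359.686 J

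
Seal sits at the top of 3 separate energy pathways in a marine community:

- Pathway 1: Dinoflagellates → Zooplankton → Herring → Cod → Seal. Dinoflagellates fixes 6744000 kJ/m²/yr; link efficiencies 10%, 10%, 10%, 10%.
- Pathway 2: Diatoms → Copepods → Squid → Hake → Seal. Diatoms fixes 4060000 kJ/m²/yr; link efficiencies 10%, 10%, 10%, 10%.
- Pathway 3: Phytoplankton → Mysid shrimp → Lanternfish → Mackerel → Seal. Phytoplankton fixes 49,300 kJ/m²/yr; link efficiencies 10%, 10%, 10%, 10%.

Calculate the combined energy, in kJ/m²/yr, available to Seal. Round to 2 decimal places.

1085.33 kJ/m²/yr

Pathway 1: 6744000 × 0.1 × 0.1 × 0.1 × 0.1 = 674.4 kJ/m²/yr
Pathway 2: 4060000 × 0.1 × 0.1 × 0.1 × 0.1 = 406 kJ/m²/yr
Pathway 3: 49300 × 0.1 × 0.1 × 0.1 × 0.1 = 4.93 kJ/m²/yr
Total at Seal: 674.4 + 406 + 4.93 = 1085.33 kJ/m²/yr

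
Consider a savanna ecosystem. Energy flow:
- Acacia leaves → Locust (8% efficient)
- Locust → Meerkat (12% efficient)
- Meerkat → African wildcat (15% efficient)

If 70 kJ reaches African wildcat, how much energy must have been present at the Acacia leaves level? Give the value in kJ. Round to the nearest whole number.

Cumulative transfer efficiency: 0.08 × 0.12 × 0.15 = 0.00144
Acacia leaves energy = 70 / 0.00144 = 48611 kJ

48611 kJ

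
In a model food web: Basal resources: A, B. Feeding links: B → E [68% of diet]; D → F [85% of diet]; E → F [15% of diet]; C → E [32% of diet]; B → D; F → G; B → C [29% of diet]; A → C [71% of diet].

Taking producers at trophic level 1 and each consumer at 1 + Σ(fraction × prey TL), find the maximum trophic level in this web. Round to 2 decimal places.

C: 1 + (0.71×1 + 0.29×1) = 2
D: 1 + 1 = 2
E: 1 + (0.32×2 + 0.68×1) = 2.32
F: 1 + (0.85×2 + 0.15×2.32) = 3.048
G: 1 + 3.048 = 4.048

4.05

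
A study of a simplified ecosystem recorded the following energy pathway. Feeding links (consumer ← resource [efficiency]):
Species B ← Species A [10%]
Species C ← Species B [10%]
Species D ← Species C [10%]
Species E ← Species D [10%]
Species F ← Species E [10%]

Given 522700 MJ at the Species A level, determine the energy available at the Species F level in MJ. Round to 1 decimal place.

5.2 MJ

Species B: 522700 × 0.1 = 52270 MJ
Species C: 52270 × 0.1 = 5227 MJ
Species D: 5227 × 0.1 = 522.7 MJ
Species E: 522.7 × 0.1 = 52.27 MJ
Species F: 52.27 × 0.1 = 5.227 MJ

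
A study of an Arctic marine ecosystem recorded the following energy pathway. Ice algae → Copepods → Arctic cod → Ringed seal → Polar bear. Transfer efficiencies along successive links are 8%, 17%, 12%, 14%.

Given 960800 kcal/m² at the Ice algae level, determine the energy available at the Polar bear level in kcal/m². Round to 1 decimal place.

Copepods: 960800 × 0.08 = 76864 kcal/m²
Arctic cod: 76864 × 0.17 = 13066.88 kcal/m²
Ringed seal: 13066.88 × 0.12 = 1568.0256 kcal/m²
Polar bear: 1568.0256 × 0.14 = 219.523584 kcal/m²

219.5 kcal/m²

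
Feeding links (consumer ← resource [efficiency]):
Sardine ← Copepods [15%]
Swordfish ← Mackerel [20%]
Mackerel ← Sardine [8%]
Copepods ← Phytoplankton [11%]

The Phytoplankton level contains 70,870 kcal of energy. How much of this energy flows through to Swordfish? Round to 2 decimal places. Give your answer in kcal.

Copepods: 70870 × 0.11 = 7795.7 kcal
Sardine: 7795.7 × 0.15 = 1169.355 kcal
Mackerel: 1169.355 × 0.08 = 93.5484 kcal
Swordfish: 93.5484 × 0.2 = 18.70968 kcal

18.71 kcal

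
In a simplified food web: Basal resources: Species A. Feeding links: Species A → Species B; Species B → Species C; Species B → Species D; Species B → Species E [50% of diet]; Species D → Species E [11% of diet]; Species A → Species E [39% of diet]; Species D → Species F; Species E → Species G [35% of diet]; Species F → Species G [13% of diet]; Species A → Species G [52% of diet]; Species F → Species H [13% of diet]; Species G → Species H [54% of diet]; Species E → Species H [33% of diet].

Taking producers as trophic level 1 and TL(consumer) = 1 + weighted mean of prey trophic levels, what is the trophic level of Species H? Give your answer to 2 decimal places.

Species B: 1 + 1 = 2
Species C: 1 + 2 = 3
Species D: 1 + 2 = 3
Species E: 1 + (0.5×2 + 0.11×3 + 0.39×1) = 2.72
Species F: 1 + 3 = 4
Species G: 1 + (0.35×2.72 + 0.13×4 + 0.52×1) = 2.992
Species H: 1 + (0.13×4 + 0.54×2.992 + 0.33×2.72) = 4.03328

4.03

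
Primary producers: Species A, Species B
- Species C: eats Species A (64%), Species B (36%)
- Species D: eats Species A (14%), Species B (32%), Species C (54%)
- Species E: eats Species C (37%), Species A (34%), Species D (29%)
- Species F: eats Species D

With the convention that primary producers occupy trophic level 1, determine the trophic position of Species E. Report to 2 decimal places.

Species C: 1 + (0.64×1 + 0.36×1) = 2
Species D: 1 + (0.14×1 + 0.32×1 + 0.54×2) = 2.54
Species E: 1 + (0.37×2 + 0.34×1 + 0.29×2.54) = 2.8166
Species F: 1 + 2.54 = 3.54

2.82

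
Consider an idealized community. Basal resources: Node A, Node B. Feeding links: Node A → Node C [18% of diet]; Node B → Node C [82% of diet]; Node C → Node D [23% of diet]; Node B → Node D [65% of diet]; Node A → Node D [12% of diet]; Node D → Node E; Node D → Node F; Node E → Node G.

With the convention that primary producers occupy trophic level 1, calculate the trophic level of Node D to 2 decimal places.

2.23

Node C: 1 + (0.18×1 + 0.82×1) = 2
Node D: 1 + (0.23×2 + 0.65×1 + 0.12×1) = 2.23
Node E: 1 + 2.23 = 3.23
Node F: 1 + 2.23 = 3.23
Node G: 1 + 3.23 = 4.23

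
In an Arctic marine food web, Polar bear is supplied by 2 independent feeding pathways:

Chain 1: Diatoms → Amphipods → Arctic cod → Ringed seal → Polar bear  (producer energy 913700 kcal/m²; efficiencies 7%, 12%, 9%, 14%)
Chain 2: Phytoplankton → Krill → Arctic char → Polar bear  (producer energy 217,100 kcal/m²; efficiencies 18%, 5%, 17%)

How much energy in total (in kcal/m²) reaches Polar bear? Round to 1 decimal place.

428.9 kcal/m²

Chain 1: 913700 × 0.07 × 0.12 × 0.09 × 0.14 = 96.706008 kcal/m²
Chain 2: 217100 × 0.18 × 0.05 × 0.17 = 332.163 kcal/m²
Total at Polar bear: 96.706008 + 332.163 = 428.869008 kcal/m²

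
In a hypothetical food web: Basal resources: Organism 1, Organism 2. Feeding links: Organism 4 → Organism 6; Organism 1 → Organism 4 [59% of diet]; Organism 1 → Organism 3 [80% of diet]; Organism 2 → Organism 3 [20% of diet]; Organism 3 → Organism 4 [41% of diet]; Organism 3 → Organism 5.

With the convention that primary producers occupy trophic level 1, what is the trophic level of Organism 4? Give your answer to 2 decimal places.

Organism 3: 1 + (0.2×1 + 0.8×1) = 2
Organism 4: 1 + (0.59×1 + 0.41×2) = 2.41
Organism 5: 1 + 2 = 3
Organism 6: 1 + 2.41 = 3.41

2.41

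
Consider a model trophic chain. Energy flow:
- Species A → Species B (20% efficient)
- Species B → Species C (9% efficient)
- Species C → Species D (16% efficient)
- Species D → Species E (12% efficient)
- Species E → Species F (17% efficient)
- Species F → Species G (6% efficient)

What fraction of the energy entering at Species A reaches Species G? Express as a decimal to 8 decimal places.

Product of link efficiencies: 0.2 × 0.09 × 0.16 × 0.12 × 0.17 × 0.06 = 0.00000352512

0.00000353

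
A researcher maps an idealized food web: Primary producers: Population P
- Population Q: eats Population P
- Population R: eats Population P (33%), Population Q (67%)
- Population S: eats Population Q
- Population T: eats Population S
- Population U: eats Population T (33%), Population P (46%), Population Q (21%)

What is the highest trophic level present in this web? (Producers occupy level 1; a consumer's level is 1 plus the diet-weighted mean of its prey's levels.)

4

Population Q: 1 + 1 = 2
Population R: 1 + (0.33×1 + 0.67×2) = 2.67
Population S: 1 + 2 = 3
Population T: 1 + 3 = 4
Population U: 1 + (0.33×4 + 0.46×1 + 0.21×2) = 3.2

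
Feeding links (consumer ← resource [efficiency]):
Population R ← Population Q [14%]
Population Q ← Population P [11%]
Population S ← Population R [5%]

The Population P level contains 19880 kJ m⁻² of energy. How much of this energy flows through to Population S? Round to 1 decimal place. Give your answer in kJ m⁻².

15.3 kJ m⁻²

Population Q: 19880 × 0.11 = 2186.8 kJ m⁻²
Population R: 2186.8 × 0.14 = 306.152 kJ m⁻²
Population S: 306.152 × 0.05 = 15.3076 kJ m⁻²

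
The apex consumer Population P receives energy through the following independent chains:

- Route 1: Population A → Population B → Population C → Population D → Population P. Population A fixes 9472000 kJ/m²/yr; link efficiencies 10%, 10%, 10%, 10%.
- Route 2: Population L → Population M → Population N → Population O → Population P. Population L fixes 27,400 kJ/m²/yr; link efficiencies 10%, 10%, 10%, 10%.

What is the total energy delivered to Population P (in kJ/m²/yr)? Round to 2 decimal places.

Route 1: 9472000 × 0.1 × 0.1 × 0.1 × 0.1 = 947.2 kJ/m²/yr
Route 2: 27400 × 0.1 × 0.1 × 0.1 × 0.1 = 2.74 kJ/m²/yr
Total at Population P: 947.2 + 2.74 = 949.94 kJ/m²/yr

949.94 kJ/m²/yr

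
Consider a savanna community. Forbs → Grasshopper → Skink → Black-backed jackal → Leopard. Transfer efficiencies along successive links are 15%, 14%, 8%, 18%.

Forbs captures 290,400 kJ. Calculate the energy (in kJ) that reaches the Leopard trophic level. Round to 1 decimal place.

87.8 kJ

Grasshopper: 290400 × 0.15 = 43560 kJ
Skink: 43560 × 0.14 = 6098.4 kJ
Black-backed jackal: 6098.4 × 0.08 = 487.872 kJ
Leopard: 487.872 × 0.18 = 87.81696 kJ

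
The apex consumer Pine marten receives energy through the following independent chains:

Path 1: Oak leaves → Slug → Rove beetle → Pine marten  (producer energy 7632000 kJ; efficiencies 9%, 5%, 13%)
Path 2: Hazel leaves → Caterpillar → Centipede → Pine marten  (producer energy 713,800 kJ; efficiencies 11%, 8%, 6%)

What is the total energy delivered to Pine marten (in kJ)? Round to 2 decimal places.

Path 1: 7632000 × 0.09 × 0.05 × 0.13 = 4464.72 kJ
Path 2: 713800 × 0.11 × 0.08 × 0.06 = 376.8864 kJ
Total at Pine marten: 4464.72 + 376.8864 = 4841.6064 kJ

4841.61 kJ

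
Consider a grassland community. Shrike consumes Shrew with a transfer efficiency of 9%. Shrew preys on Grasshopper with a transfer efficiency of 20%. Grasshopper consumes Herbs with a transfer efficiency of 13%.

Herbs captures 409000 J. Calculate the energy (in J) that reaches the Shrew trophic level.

10634 J

Grasshopper: 409000 × 0.13 = 53170 J
Shrew: 53170 × 0.2 = 10634 J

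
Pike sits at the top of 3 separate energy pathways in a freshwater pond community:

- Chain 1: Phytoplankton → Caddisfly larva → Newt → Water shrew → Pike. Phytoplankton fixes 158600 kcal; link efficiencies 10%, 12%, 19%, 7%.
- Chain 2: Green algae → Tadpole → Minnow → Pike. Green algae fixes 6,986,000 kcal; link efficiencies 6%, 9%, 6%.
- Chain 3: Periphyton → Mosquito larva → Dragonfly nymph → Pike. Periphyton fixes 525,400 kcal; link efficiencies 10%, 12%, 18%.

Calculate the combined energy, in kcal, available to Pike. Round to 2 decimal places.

Chain 1: 158600 × 0.1 × 0.12 × 0.19 × 0.07 = 25.31256 kcal
Chain 2: 6986000 × 0.06 × 0.09 × 0.06 = 2263.464 kcal
Chain 3: 525400 × 0.1 × 0.12 × 0.18 = 1134.864 kcal
Total at Pike: 25.31256 + 2263.464 + 1134.864 = 3423.64056 kcal

3423.64 kcal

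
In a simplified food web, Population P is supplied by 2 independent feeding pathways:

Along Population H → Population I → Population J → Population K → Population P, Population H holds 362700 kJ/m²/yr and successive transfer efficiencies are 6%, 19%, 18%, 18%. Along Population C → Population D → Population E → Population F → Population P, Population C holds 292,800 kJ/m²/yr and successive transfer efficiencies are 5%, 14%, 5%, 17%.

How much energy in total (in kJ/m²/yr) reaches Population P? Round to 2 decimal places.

Via Population H: 362700 × 0.06 × 0.19 × 0.18 × 0.18 = 133.966872 kJ/m²/yr
Via Population C: 292800 × 0.05 × 0.14 × 0.05 × 0.17 = 17.4216 kJ/m²/yr
Total at Population P: 133.966872 + 17.4216 = 151.388472 kJ/m²/yr

151.39 kJ/m²/yr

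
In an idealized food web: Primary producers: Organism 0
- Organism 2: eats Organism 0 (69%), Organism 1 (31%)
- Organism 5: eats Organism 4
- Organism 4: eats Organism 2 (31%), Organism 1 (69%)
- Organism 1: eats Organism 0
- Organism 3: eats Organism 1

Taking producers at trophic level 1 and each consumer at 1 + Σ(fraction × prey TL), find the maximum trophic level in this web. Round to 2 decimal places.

4.10

Organism 1: 1 + 1 = 2
Organism 2: 1 + (0.69×1 + 0.31×2) = 2.31
Organism 3: 1 + 2 = 3
Organism 4: 1 + (0.31×2.31 + 0.69×2) = 3.0961
Organism 5: 1 + 3.0961 = 4.0961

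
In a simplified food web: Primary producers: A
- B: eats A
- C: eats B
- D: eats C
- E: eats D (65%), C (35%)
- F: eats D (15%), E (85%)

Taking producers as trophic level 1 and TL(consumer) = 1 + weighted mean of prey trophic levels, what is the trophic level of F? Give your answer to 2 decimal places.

5.55

B: 1 + 1 = 2
C: 1 + 2 = 3
D: 1 + 3 = 4
E: 1 + (0.65×4 + 0.35×3) = 4.65
F: 1 + (0.15×4 + 0.85×4.65) = 5.5525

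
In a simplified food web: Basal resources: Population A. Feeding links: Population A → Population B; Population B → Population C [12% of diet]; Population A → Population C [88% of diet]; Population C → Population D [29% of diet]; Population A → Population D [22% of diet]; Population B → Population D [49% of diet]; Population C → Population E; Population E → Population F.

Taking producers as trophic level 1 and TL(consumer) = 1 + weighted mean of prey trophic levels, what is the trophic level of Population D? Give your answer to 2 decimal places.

2.81

Population B: 1 + 1 = 2
Population C: 1 + (0.12×2 + 0.88×1) = 2.12
Population D: 1 + (0.29×2.12 + 0.22×1 + 0.49×2) = 2.8148
Population E: 1 + 2.12 = 3.12
Population F: 1 + 3.12 = 4.12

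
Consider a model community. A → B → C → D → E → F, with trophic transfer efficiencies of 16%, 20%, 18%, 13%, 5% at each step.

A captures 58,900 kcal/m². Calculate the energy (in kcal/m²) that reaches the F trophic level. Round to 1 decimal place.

2.2 kcal/m²

B: 58900 × 0.16 = 9424 kcal/m²
C: 9424 × 0.2 = 1884.8 kcal/m²
D: 1884.8 × 0.18 = 339.264 kcal/m²
E: 339.264 × 0.13 = 44.10432 kcal/m²
F: 44.10432 × 0.05 = 2.205216 kcal/m²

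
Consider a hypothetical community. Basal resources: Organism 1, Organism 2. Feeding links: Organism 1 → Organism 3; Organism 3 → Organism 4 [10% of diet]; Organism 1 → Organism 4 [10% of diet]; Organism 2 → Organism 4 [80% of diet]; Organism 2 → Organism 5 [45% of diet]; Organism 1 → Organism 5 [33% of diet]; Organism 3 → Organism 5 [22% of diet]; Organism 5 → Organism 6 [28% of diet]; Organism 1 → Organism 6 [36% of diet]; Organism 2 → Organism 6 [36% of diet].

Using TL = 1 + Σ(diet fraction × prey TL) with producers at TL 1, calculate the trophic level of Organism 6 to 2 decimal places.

2.34

Organism 3: 1 + 1 = 2
Organism 4: 1 + (0.1×2 + 0.1×1 + 0.8×1) = 2.1
Organism 5: 1 + (0.45×1 + 0.33×1 + 0.22×2) = 2.22
Organism 6: 1 + (0.28×2.22 + 0.36×1 + 0.36×1) = 2.3416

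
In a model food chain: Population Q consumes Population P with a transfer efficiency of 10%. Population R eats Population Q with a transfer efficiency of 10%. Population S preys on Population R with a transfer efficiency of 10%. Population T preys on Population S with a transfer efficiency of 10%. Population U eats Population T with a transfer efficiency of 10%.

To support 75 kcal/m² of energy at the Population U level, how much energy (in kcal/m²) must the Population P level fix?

Cumulative transfer efficiency: 0.1 × 0.1 × 0.1 × 0.1 × 0.1 = 0.00001
Population P energy = 75 / 0.00001 = 7500000 kcal/m²

7500000 kcal/m²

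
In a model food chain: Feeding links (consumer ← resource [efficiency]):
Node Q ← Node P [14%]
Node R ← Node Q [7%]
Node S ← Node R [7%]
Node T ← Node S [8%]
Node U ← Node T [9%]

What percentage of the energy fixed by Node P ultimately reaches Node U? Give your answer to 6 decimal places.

Product of link efficiencies: 0.14 × 0.07 × 0.07 × 0.08 × 0.09 = 0.0000049392
As a percentage: 0.0000049392 × 100 = 0.000494%

0.000494%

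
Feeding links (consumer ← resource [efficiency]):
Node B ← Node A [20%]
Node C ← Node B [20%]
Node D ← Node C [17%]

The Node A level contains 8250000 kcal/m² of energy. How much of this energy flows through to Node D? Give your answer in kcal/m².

Node B: 8250000 × 0.2 = 1650000 kcal/m²
Node C: 1650000 × 0.2 = 330000 kcal/m²
Node D: 330000 × 0.17 = 56100 kcal/m²

56100 kcal/m²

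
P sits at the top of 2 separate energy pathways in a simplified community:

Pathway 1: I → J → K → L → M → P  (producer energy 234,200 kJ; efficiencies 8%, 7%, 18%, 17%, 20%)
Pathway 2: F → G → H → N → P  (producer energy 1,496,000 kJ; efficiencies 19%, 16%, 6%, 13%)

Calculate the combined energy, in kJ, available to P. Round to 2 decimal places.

362.76 kJ

Pathway 1: 234200 × 0.08 × 0.07 × 0.18 × 0.17 × 0.2 = 8.0265024 kJ
Pathway 2: 1496000 × 0.19 × 0.16 × 0.06 × 0.13 = 354.73152 kJ
Total at P: 8.0265024 + 354.73152 = 362.7580224 kJ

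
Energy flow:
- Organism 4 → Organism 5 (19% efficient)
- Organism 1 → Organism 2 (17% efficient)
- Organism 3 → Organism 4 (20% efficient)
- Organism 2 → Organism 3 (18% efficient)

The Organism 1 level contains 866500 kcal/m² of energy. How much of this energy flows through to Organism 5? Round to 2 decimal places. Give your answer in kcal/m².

1007.57 kcal/m²

Organism 2: 866500 × 0.17 = 147305 kcal/m²
Organism 3: 147305 × 0.18 = 26514.9 kcal/m²
Organism 4: 26514.9 × 0.2 = 5302.98 kcal/m²
Organism 5: 5302.98 × 0.19 = 1007.5662 kcal/m²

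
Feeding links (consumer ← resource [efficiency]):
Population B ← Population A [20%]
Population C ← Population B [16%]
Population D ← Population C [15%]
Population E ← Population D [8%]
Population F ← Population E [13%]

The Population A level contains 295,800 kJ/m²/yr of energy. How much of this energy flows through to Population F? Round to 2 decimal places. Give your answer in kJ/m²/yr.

14.77 kJ/m²/yr

Population B: 295800 × 0.2 = 59160 kJ/m²/yr
Population C: 59160 × 0.16 = 9465.6 kJ/m²/yr
Population D: 9465.6 × 0.15 = 1419.84 kJ/m²/yr
Population E: 1419.84 × 0.08 = 113.5872 kJ/m²/yr
Population F: 113.5872 × 0.13 = 14.766336 kJ/m²/yr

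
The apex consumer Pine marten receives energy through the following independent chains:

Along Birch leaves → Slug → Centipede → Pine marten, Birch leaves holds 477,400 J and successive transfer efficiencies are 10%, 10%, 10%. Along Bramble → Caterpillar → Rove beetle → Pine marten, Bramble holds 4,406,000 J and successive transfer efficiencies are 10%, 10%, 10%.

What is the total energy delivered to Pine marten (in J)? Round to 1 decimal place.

4883.4 J

Via Birch leaves: 477400 × 0.1 × 0.1 × 0.1 = 477.4 J
Via Bramble: 4406000 × 0.1 × 0.1 × 0.1 = 4406 J
Total at Pine marten: 477.4 + 4406 = 4883.4 J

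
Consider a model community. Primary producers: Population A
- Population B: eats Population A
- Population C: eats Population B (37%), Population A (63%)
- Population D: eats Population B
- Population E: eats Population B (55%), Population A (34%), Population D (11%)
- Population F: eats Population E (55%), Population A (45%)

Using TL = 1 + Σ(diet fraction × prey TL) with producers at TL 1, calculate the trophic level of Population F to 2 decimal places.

Population B: 1 + 1 = 2
Population C: 1 + (0.37×2 + 0.63×1) = 2.37
Population D: 1 + 2 = 3
Population E: 1 + (0.55×2 + 0.34×1 + 0.11×3) = 2.77
Population F: 1 + (0.55×2.77 + 0.45×1) = 2.9735

2.97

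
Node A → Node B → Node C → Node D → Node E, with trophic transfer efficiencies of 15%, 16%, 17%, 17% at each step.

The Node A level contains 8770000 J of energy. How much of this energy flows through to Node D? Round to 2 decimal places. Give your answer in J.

35781.60 J

Node B: 8770000 × 0.15 = 1315500 J
Node C: 1315500 × 0.16 = 210480 J
Node D: 210480 × 0.17 = 35781.6 J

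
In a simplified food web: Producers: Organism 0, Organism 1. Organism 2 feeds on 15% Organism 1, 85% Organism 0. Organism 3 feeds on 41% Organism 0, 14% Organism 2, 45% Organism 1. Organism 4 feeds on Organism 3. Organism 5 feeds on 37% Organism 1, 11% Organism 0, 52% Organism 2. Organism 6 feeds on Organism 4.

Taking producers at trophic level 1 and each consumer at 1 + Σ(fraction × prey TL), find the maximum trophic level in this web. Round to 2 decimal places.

4.14

Organism 2: 1 + (0.15×1 + 0.85×1) = 2
Organism 3: 1 + (0.41×1 + 0.14×2 + 0.45×1) = 2.14
Organism 4: 1 + 2.14 = 3.14
Organism 5: 1 + (0.37×1 + 0.11×1 + 0.52×2) = 2.52
Organism 6: 1 + 3.14 = 4.14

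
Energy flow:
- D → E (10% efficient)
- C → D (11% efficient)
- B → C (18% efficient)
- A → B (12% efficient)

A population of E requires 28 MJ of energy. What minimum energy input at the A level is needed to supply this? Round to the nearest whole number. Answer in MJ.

117845 MJ

Cumulative transfer efficiency: 0.12 × 0.18 × 0.11 × 0.1 = 0.0002376
A energy = 28 / 0.0002376 = 117845 MJ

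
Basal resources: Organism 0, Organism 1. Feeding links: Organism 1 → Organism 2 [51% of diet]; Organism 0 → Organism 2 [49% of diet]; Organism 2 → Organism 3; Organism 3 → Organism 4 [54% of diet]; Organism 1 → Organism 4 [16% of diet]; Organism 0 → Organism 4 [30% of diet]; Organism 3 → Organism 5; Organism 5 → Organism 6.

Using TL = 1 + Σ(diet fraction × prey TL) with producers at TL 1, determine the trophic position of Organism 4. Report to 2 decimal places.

Organism 2: 1 + (0.51×1 + 0.49×1) = 2
Organism 3: 1 + 2 = 3
Organism 4: 1 + (0.54×3 + 0.16×1 + 0.3×1) = 3.08
Organism 5: 1 + 3 = 4
Organism 6: 1 + 4 = 5

3.08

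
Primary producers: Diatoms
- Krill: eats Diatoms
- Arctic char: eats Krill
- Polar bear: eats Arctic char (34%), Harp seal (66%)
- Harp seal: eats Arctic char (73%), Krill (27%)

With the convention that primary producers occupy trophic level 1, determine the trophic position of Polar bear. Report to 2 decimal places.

4.48

Krill: 1 + 1 = 2
Arctic char: 1 + 2 = 3
Harp seal: 1 + (0.73×3 + 0.27×2) = 3.73
Polar bear: 1 + (0.34×3 + 0.66×3.73) = 4.4818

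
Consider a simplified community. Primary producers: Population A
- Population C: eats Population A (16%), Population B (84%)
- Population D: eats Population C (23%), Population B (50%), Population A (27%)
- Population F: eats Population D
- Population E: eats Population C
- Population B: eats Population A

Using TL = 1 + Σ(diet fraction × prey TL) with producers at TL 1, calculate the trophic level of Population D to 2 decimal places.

2.92

Population B: 1 + 1 = 2
Population C: 1 + (0.16×1 + 0.84×2) = 2.84
Population D: 1 + (0.23×2.84 + 0.5×2 + 0.27×1) = 2.9232
Population E: 1 + 2.84 = 3.84
Population F: 1 + 2.9232 = 3.9232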